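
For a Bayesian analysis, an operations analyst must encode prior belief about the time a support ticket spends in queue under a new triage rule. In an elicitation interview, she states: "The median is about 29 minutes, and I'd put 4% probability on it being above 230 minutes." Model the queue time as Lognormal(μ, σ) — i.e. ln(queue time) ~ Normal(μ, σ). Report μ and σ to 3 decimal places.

μ ≈ 3.367, σ ≈ 1.183

If T ~ Lognormal(μ,σ) then ln T ~ Normal(μ,σ), so the p-quantile of ln T is μ + z_p·σ.
ln(29) = 3.367 and ln(230) = 5.438; z_{0.5} = 0, z_{0.96} = 1.751.
σ = (5.438 − 3.367)/(1.751 − (0)) = 1.183.
μ = 3.367 − (0)·1.183 = 3.367.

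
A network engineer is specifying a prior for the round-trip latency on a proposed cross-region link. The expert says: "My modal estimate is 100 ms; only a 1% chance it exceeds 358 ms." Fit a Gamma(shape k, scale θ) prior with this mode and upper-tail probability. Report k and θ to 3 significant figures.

Gamma(k,θ) with k>1 has mode (k−1)θ, so θ = 100/(k−1).
Need P(X < 358) = 0.99 with θ tied to k this way. Start at k = 2, θ = 100: P(X<358) ≈ 0.872.
Too low — raise k to concentrate. Iterating converges to k ≈ 3.65.
Then θ = 100/(3.65−1) ≈ 37.8.

k ≈ 3.65, θ ≈ 37.8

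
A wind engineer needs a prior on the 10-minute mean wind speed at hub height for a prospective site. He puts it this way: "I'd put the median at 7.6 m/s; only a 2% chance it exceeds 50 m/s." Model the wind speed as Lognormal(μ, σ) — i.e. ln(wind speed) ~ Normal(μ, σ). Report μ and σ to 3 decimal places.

μ ≈ 2.028, σ ≈ 0.917

If T ~ Lognormal(μ,σ) then ln T ~ Normal(μ,σ), so the p-quantile of ln T is μ + z_p·σ.
ln(7.6) = 2.028 and ln(50) = 3.912; z_{0.5} = 0, z_{0.98} = 2.054.
σ = (3.912 − 2.028)/(2.054 − (0)) = 0.917.
μ = 2.028 − (0)·0.917 = 2.028.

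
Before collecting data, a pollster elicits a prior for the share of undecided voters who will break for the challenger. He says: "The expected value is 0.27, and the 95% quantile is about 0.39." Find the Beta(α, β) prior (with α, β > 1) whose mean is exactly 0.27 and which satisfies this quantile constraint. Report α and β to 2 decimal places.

With mean 0.27 fixed, write α = 0.27s, β = 0.73s where s = α+β.
Need P(θ < 0.39) = 0.95 under Beta(0.27s, 0.73s). Normal approximation: (q−m)/√(m(1−m)/s) ≈ z_{0.95} = 1.64, so s ≈ 0.27·0.73·(1.64)²/(0.39−0.27)² = 37.0.
At s = 37.0: P(θ<0.39) ≈ 0.943. Adjusting to match 0.95 gives s ≈ 40.31.
So α = 0.27·40.31 ≈ 10.88, β = 0.73·40.31 ≈ 29.42.

α ≈ 10.88, β ≈ 29.42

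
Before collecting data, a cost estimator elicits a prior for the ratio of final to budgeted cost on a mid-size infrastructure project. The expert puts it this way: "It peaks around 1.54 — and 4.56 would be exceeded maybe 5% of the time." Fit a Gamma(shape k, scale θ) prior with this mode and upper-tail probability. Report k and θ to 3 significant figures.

k ≈ 3.25, θ ≈ 0.683

Gamma(k,θ) with k>1 has mode (k−1)θ, so θ = 1.54/(k−1).
Need P(X < 4.56) = 0.95 with θ tied to k this way. Start at k = 2, θ = 1.54: P(X<4.56) ≈ 0.795.
Too low — raise k to concentrate. Iterating converges to k ≈ 3.25.
Then θ = 1.54/(3.25−1) ≈ 0.683.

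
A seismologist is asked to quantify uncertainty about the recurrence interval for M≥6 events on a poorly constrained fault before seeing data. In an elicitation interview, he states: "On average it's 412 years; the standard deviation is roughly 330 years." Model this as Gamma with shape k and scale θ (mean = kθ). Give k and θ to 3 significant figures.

For Gamma(k, scale θ): mean = kθ, variance = kθ², so CV = 1/√k.
CV = SD/mean = 330/412 = 0.801, hence k = 1/CV² = 1.56.
Then θ = mean/k = 412/1.56 = 264.

k ≈ 1.56, θ ≈ 264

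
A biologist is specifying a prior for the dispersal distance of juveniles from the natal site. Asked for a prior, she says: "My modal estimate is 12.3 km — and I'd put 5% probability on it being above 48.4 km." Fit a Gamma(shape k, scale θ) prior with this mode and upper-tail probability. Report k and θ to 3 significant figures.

Gamma(k,θ) with k>1 has mode (k−1)θ, so θ = 12.3/(k−1).
Need P(X < 48.4) = 0.95 with θ tied to k this way. Start at k = 2, θ = 12.3: P(X<48.4) ≈ 0.904.
Too low — raise k to concentrate. Iterating converges to k ≈ 2.35.
Then θ = 12.3/(2.35−1) ≈ 9.14.

k ≈ 2.35, θ ≈ 9.14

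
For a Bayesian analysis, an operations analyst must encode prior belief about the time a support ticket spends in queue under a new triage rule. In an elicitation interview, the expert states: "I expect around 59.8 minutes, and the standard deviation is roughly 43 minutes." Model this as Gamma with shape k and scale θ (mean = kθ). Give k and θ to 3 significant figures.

For Gamma(k, scale θ): mean = kθ, variance = kθ², so CV = 1/√k.
CV = SD/mean = 43/59.8 = 0.7191, hence k = 1/CV² = 1.93.
Then θ = mean/k = 59.8/1.93 = 30.9.

k ≈ 1.93, θ ≈ 30.9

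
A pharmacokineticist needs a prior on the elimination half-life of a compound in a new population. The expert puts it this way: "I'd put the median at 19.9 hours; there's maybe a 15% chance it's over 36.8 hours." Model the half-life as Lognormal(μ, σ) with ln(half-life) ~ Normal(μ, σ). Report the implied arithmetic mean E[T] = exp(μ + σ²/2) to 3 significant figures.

E[T] ≈ 23.7 hours

If T ~ Lognormal(μ,σ) then ln T ~ Normal(μ,σ), so the p-quantile of ln T is μ + z_p·σ.
ln(19.9) = 2.991 and ln(36.8) = 3.605; z_{0.5} = 0, z_{0.85} = 1.036.
σ = (3.605 − 2.991)/(1.036 − (0)) = 0.593.
μ = 2.991 − (0)·0.593 = 2.991.
E[T] = exp(μ + σ²/2) = exp(2.991 + 0.1759) = 23.7 hours.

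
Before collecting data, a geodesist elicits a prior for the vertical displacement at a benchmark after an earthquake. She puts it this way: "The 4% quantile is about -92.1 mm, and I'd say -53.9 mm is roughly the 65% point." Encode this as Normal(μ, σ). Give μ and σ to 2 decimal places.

μ = -60.79, σ = 17.88

The p-quantile of Normal(μ,σ) is μ + z_p·σ, with z_{0.04} = -1.751 and z_{0.65} = 0.3853.
Eliminate σ: μ = (z₂·x₁ − z₁·x₂)/(z₂ − z₁) = (0.3853·-92.1 − (-1.751)·-53.9)/2.136 = -60.79.
Then σ = (x₂ − x₁)/(z₂ − z₁) = (-53.9 − -92.1)/2.136 = 17.88.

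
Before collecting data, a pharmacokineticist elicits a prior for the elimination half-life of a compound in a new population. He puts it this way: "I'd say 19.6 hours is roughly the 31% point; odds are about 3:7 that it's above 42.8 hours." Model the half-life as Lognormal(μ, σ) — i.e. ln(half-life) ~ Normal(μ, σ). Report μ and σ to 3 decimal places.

If T ~ Lognormal(μ,σ) then ln T ~ Normal(μ,σ), so the p-quantile of ln T is μ + z_p·σ.
ln(19.6) = 2.976 and ln(42.8) = 3.757; z_{0.31} = -0.4959, z_{0.7} = 0.5244.
σ = (3.757 − 2.976)/(0.5244 − (-0.4959)) = 0.766.
μ = 2.976 − (-0.4959)·0.766 = 3.355.

μ ≈ 3.355, σ ≈ 0.766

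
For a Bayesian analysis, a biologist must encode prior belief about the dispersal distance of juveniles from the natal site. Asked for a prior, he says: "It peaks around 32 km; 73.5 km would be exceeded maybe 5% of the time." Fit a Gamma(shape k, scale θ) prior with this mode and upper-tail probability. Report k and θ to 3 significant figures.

Gamma(k,θ) with k>1 has mode (k−1)θ, so θ = 32/(k−1).
Need P(X < 73.5) = 0.95 with θ tied to k this way. Start at k = 2, θ = 32: P(X<73.5) ≈ 0.668.
Too low — raise k to concentrate. Iterating converges to k ≈ 4.96.
Then θ = 32/(4.96−1) ≈ 8.07.

k ≈ 4.96, θ ≈ 8.07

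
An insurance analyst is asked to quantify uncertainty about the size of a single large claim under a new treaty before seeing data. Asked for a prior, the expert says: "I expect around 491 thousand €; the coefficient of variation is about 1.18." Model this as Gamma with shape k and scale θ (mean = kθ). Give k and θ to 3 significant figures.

k ≈ 0.718, θ ≈ 684

For Gamma(k, scale θ): mean = kθ, variance = kθ², so CV = 1/√k.
CV = 1.18, hence k = 1/CV² = 0.718.
Then θ = mean/k = 491/0.718 = 684.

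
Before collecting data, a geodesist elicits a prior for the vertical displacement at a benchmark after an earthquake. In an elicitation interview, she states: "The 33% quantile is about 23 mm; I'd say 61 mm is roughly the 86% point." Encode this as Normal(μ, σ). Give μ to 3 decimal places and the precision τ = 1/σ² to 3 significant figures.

μ = 33.996, τ = 0.0016

For Normal(μ,σ), the p-quantile is μ + z_p·σ. Here z_{0.33} = -0.4399, z_{0.86} = 1.08.
So 23 = μ − 0.4399σ and 61 = μ + 1.08σ.
Subtracting: σ = (61 − 23)/(1.08 − (-0.4399)) = 24.996.
Then μ = 23 − (-0.4399)·24.996 = 33.996.
Precision τ = 1/σ² = 1/25² = 0.0016.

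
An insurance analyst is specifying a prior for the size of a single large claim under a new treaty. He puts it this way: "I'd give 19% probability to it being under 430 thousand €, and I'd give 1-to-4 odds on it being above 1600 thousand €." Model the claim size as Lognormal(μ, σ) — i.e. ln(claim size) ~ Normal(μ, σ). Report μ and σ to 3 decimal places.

If T ~ Lognormal(μ,σ) then ln T ~ Normal(μ,σ), so the p-quantile of ln T is μ + z_p·σ.
ln(430) = 6.064 and ln(1600) = 7.378; z_{0.19} = -0.8779, z_{0.8} = 0.8416.
σ = (7.378 − 6.064)/(0.8416 − (-0.8779)) = 0.764.
μ = 6.064 − (-0.8779)·0.764 = 6.735.

μ ≈ 6.735, σ ≈ 0.764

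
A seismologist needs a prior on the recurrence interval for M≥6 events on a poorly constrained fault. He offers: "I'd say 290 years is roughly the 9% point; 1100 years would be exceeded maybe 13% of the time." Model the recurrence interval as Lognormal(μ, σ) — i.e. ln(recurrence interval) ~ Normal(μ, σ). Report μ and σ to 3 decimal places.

μ ≈ 6.394, σ ≈ 0.540

If T ~ Lognormal(μ,σ) then ln T ~ Normal(μ,σ), so the p-quantile of ln T is μ + z_p·σ.
ln(290) = 5.67 and ln(1100) = 7.003; z_{0.09} = -1.341, z_{0.87} = 1.126.
σ = (7.003 − 5.67)/(1.126 − (-1.341)) = 0.540.
μ = 5.67 − (-1.341)·0.540 = 6.394.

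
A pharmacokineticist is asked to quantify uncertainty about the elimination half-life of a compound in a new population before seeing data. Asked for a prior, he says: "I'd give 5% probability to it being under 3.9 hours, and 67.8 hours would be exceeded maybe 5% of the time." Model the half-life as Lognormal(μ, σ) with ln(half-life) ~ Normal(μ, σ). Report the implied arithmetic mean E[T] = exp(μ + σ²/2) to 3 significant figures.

E[T] ≈ 23.7 hours

If T ~ Lognormal(μ,σ) then ln T ~ Normal(μ,σ), so the p-quantile of ln T is μ + z_p·σ.
ln(3.9) = 1.361 and ln(67.8) = 4.217; z_{0.05} = -1.645, z_{0.95} = 1.645.
σ = (4.217 − 1.361)/(1.645 − (-1.645)) = 0.868.
μ = 1.361 − (-1.645)·0.868 = 2.789.
E[T] = exp(μ + σ²/2) = exp(2.789 + 0.3767) = 23.7 hours.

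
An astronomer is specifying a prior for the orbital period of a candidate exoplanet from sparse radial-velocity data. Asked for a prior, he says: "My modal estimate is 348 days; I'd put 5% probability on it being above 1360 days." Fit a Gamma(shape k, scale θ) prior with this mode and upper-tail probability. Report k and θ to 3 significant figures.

Gamma(k,θ) with k>1 has mode (k−1)θ, so θ = 348/(k−1).
Need P(X < 1360) = 0.95 with θ tied to k this way. Start at k = 2, θ = 348: P(X<1360) ≈ 0.901.
Too low — raise k to concentrate. Iterating converges to k ≈ 2.36.
Then θ = 348/(2.36−1) ≈ 256.

k ≈ 2.36, θ ≈ 256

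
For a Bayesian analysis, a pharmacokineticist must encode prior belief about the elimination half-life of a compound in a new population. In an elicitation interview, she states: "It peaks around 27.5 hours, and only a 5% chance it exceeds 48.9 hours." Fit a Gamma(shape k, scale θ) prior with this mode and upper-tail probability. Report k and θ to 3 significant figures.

k ≈ 9.42, θ ≈ 3.27

Gamma(k,θ) with k>1 has mode (k−1)θ, so θ = 27.5/(k−1).
Need P(X < 48.9) = 0.95 with θ tied to k this way. Start at k = 2, θ = 27.5: P(X<48.9) ≈ 0.531.
Too low — raise k to concentrate. Iterating converges to k ≈ 9.42.
Then θ = 27.5/(9.42−1) ≈ 3.27.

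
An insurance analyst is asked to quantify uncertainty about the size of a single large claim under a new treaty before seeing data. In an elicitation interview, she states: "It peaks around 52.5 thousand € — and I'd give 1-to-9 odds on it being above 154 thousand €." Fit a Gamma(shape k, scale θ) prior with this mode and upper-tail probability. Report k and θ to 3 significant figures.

k ≈ 2.64, θ ≈ 31.9

Gamma(k,θ) with k>1 has mode (k−1)θ, so θ = 52.5/(k−1).
Need P(X < 154) = 0.9 with θ tied to k this way. Start at k = 2, θ = 52.5: P(X<154) ≈ 0.791.
Too low — raise k to concentrate. Iterating converges to k ≈ 2.64.
Then θ = 52.5/(2.64−1) ≈ 31.9.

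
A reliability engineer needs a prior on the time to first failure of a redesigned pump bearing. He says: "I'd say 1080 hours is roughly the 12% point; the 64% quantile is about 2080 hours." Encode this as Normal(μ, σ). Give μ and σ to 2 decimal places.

μ = 1846.24, σ = 652.13

The p-quantile of Normal(μ,σ) is μ + z_p·σ, with z_{0.12} = -1.175 and z_{0.64} = 0.3585.
Eliminate σ: μ = (z₂·x₁ − z₁·x₂)/(z₂ − z₁) = (0.3585·1080 − (-1.175)·2080)/1.533 = 1846.24.
Then σ = (x₂ − x₁)/(z₂ − z₁) = (2080 − 1080)/1.533 = 652.13.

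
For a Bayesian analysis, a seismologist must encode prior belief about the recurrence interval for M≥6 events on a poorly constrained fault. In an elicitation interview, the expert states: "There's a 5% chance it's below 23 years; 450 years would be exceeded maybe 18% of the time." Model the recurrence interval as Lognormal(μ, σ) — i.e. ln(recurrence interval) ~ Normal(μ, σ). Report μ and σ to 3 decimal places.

If T ~ Lognormal(μ,σ) then ln T ~ Normal(μ,σ), so the p-quantile of ln T is μ + z_p·σ.
ln(23) = 3.135 and ln(450) = 6.109; z_{0.05} = -1.645, z_{0.82} = 0.9154.
σ = (6.109 − 3.135)/(0.9154 − (-1.645)) = 1.162.
μ = 3.135 − (-1.645)·1.162 = 5.046.

μ ≈ 5.046, σ ≈ 1.162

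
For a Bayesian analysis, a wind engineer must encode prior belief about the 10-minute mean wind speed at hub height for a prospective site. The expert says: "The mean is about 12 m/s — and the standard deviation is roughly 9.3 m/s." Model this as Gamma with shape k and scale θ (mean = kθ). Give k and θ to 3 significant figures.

k ≈ 1.66, θ ≈ 7.21

For Gamma(k, scale θ): mean = kθ, variance = kθ², so CV = 1/√k.
CV = SD/mean = 9.3/12 = 0.775, hence k = 1/CV² = 1.66.
Then θ = mean/k = 12/1.66 = 7.21.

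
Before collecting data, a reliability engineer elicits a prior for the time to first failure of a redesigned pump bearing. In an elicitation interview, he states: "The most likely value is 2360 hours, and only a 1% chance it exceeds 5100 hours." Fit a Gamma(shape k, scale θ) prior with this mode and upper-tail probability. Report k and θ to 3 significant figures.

Gamma(k,θ) with k>1 has mode (k−1)θ, so θ = 2360/(k−1).
Need P(X < 5100) = 0.99 with θ tied to k this way. Start at k = 2, θ = 2360: P(X<5100) ≈ 0.636.
Too low — raise k to concentrate. Iterating converges to k ≈ 9.15.
Then θ = 2360/(9.15−1) ≈ 290.

k ≈ 9.15, θ ≈ 290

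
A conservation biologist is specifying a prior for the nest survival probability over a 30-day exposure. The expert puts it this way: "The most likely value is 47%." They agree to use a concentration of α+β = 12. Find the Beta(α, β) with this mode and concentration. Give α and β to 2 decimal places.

α = 5.70, β = 6.30

For α,β > 1 the Beta mode is (α−1)/(α+β−2). With α+β = 12, the mode is (α−1)/10.
Set (α−1)/10 = 0.47 → α = 1 + 0.47·10 = 5.70.
β = 12 − α = 6.30.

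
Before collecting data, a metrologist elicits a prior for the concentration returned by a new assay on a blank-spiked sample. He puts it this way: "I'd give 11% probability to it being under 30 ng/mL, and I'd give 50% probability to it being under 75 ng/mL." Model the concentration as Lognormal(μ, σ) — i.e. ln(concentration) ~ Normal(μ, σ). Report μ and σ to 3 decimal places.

μ ≈ 4.317, σ ≈ 0.747

If T ~ Lognormal(μ,σ) then ln T ~ Normal(μ,σ), so the p-quantile of ln T is μ + z_p·σ.
ln(30) = 3.401 and ln(75) = 4.317; z_{0.11} = -1.227, z_{0.5} = 0.
σ = (4.317 − 3.401)/(0 − (-1.227)) = 0.747.
μ = 3.401 − (-1.227)·0.747 = 4.317.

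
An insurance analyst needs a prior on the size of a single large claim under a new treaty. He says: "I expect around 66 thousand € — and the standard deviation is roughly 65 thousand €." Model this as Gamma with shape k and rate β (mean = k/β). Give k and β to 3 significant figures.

k ≈ 1.03, β ≈ 0.0156

For Gamma(k, rate β): mean = k/β, variance = k/β², so CV = 1/√k.
CV = SD/mean = 65/66 = 0.9848, hence k = 1/CV² = 1.03.
Then β = k/mean = 1.03/66 = 0.0156.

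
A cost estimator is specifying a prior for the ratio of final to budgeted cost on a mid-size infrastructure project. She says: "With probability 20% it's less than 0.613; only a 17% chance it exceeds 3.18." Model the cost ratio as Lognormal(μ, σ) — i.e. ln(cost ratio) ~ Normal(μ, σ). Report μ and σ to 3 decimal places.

If T ~ Lognormal(μ,σ) then ln T ~ Normal(μ,σ), so the p-quantile of ln T is μ + z_p·σ.
ln(0.613) = -0.4894 and ln(3.18) = 1.157; z_{0.2} = -0.8416, z_{0.83} = 0.9542.
σ = (1.157 − -0.4894)/(0.9542 − (-0.8416)) = 0.917.
μ = -0.4894 − (-0.8416)·0.917 = 0.282.

μ ≈ 0.282, σ ≈ 0.917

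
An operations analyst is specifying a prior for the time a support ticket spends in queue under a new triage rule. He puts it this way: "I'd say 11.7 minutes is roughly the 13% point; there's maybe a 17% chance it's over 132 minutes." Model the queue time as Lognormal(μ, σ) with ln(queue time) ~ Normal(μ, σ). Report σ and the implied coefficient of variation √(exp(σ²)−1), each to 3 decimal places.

σ ≈ 1.165, CV ≈ 1.698

If T ~ Lognormal(μ,σ) then ln T ~ Normal(μ,σ), so the p-quantile of ln T is μ + z_p·σ.
ln(11.7) = 2.46 and ln(132) = 4.883; z_{0.13} = -1.126, z_{0.83} = 0.9542.
σ = (4.883 − 2.46)/(0.9542 − (-1.126)) = 1.165.
μ = 2.46 − (-1.126)·1.165 = 3.771.
CV = √(exp(σ²)−1) = √(exp(1.3565)−1) = 1.698.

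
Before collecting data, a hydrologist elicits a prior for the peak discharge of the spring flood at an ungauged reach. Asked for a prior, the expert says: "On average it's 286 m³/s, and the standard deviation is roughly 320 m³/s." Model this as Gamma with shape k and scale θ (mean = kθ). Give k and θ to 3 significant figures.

k ≈ 0.799, θ ≈ 358

For Gamma(k, scale θ): mean = kθ, variance = kθ², so CV = 1/√k.
CV = SD/mean = 320/286 = 1.119, hence k = 1/CV² = 0.799.
Then θ = mean/k = 286/0.799 = 358.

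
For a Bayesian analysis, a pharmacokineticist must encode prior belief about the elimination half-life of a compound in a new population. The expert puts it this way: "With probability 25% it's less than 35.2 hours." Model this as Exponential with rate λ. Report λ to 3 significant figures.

λ ≈ 0.00817

P(T < 35.2) = 1 − e^(−λ·35.2) = 0.25, so λ = −ln(1−0.25)/35.2 = −ln(0.75)/35.2 = 0.00817.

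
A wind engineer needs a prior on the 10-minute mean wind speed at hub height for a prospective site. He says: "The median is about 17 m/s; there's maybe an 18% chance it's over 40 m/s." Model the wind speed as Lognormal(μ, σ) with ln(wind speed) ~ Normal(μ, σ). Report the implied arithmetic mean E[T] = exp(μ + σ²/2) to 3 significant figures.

E[T] ≈ 26.3 m/s

If T ~ Lognormal(μ,σ) then ln T ~ Normal(μ,σ), so the p-quantile of ln T is μ + z_p·σ.
ln(17) = 2.833 and ln(40) = 3.689; z_{0.5} = 0, z_{0.82} = 0.9154.
σ = (3.689 − 2.833)/(0.9154 − (0)) = 0.935.
μ = 2.833 − (0)·0.935 = 2.833.
E[T] = exp(μ + σ²/2) = exp(2.833 + 0.4369) = 26.3 m/s.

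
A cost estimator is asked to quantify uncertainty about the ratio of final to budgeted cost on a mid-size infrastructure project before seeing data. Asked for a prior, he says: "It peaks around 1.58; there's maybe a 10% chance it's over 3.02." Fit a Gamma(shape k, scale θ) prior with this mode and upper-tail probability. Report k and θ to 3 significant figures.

Gamma(k,θ) with k>1 has mode (k−1)θ, so θ = 1.58/(k−1).
Need P(X < 3.02) = 0.9 with θ tied to k this way. Start at k = 2, θ = 1.58: P(X<3.02) ≈ 0.569.
Too low — raise k to concentrate. Iterating converges to k ≈ 5.56.
Then θ = 1.58/(5.56−1) ≈ 0.347.

k ≈ 5.56, θ ≈ 0.347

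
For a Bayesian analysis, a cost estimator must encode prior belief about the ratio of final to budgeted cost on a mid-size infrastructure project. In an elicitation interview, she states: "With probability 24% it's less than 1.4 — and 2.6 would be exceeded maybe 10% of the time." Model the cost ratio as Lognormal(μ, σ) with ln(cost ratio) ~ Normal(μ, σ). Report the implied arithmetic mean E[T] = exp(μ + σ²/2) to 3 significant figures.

If T ~ Lognormal(μ,σ) then ln T ~ Normal(μ,σ), so the p-quantile of ln T is μ + z_p·σ.
ln(1.4) = 0.3365 and ln(2.6) = 0.9555; z_{0.24} = -0.7063, z_{0.9} = 1.282.
σ = (0.9555 − 0.3365)/(1.282 − (-0.7063)) = 0.311.
μ = 0.3365 − (-0.7063)·0.311 = 0.556.
E[T] = exp(μ + σ²/2) = exp(0.556 + 0.0485) = 1.83.

E[T] ≈ 1.83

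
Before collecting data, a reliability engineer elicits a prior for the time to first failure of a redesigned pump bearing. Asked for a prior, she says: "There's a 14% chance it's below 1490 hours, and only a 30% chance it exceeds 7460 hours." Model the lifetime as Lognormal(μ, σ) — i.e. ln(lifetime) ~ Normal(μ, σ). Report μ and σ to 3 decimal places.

μ ≈ 8.391, σ ≈ 1.004

If T ~ Lognormal(μ,σ) then ln T ~ Normal(μ,σ), so the p-quantile of ln T is μ + z_p·σ.
ln(1490) = 7.307 and ln(7460) = 8.917; z_{0.14} = -1.08, z_{0.7} = 0.5244.
σ = (8.917 − 7.307)/(0.5244 − (-1.08)) = 1.004.
μ = 7.307 − (-1.08)·1.004 = 8.391.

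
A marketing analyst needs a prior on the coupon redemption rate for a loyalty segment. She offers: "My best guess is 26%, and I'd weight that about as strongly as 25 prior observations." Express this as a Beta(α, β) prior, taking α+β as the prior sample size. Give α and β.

α = 6.5, β = 18.5

Under the effective-sample-size interpretation, Beta(α, β) has prior mean α/(α+β) and prior sample size α+β.
So α+β = 25 and α/(α+β) = 0.26, giving α = 0.26·25 = 6.5 and β = 25 − 6.5 = 18.5.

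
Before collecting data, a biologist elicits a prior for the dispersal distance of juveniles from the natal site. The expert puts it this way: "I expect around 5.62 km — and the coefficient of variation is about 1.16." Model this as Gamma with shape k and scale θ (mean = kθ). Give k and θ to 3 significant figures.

k ≈ 0.743, θ ≈ 7.56

For Gamma(k, scale θ): mean = kθ, variance = kθ², so CV = 1/√k.
CV = 1.16, hence k = 1/CV² = 0.743.
Then θ = mean/k = 5.62/0.743 = 7.56.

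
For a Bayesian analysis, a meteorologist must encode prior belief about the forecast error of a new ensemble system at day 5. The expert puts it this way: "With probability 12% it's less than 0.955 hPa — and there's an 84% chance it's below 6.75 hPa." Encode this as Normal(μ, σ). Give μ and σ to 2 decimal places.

μ = 4.09, σ = 2.67

The p-quantile of Normal(μ,σ) is μ + z_p·σ, with z_{0.12} = -1.175 and z_{0.84} = 0.9945.
Eliminate σ: μ = (z₂·x₁ − z₁·x₂)/(z₂ − z₁) = (0.9945·0.955 − (-1.175)·6.75)/2.169 = 4.09.
Then σ = (x₂ − x₁)/(z₂ − z₁) = (6.75 − 0.955)/2.169 = 2.67.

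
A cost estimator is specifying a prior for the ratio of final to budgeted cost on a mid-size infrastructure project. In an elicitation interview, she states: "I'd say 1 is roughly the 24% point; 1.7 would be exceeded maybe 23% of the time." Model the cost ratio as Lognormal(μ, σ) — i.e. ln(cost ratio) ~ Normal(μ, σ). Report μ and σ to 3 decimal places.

If T ~ Lognormal(μ,σ) then ln T ~ Normal(μ,σ), so the p-quantile of ln T is μ + z_p·σ.
ln(1) = 0 and ln(1.7) = 0.5306; z_{0.24} = -0.7063, z_{0.77} = 0.7388.
σ = (0.5306 − 0)/(0.7388 − (-0.7063)) = 0.367.
μ = 0 − (-0.7063)·0.367 = 0.259.

μ ≈ 0.259, σ ≈ 0.367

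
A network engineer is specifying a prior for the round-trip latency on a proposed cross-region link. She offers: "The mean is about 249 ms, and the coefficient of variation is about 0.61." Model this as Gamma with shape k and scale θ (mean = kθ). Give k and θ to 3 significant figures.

For Gamma(k, scale θ): mean = kθ, variance = kθ², so CV = 1/√k.
CV = 0.61, hence k = 1/CV² = 2.69.
Then θ = mean/k = 249/2.69 = 92.7.

k ≈ 2.69, θ ≈ 92.7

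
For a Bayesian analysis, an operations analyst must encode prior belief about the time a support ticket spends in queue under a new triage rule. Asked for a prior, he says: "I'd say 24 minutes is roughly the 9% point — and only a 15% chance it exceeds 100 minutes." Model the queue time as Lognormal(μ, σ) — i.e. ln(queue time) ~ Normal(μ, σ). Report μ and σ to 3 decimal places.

μ ≈ 3.983, σ ≈ 0.600

If T ~ Lognormal(μ,σ) then ln T ~ Normal(μ,σ), so the p-quantile of ln T is μ + z_p·σ.
ln(24) = 3.178 and ln(100) = 4.605; z_{0.09} = -1.341, z_{0.85} = 1.036.
σ = (4.605 − 3.178)/(1.036 − (-1.341)) = 0.600.
μ = 3.178 − (-1.341)·0.600 = 3.983.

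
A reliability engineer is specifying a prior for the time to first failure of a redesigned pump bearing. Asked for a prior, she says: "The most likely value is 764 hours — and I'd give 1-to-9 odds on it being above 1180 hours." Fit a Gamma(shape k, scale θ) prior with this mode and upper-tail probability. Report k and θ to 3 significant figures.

k ≈ 10.9, θ ≈ 77.3

Gamma(k,θ) with k>1 has mode (k−1)θ, so θ = 764/(k−1).
Need P(X < 1180) = 0.9 with θ tied to k this way. Start at k = 2, θ = 764: P(X<1180) ≈ 0.457.
Too low — raise k to concentrate. Iterating converges to k ≈ 10.9.
Then θ = 764/(10.9−1) ≈ 77.3.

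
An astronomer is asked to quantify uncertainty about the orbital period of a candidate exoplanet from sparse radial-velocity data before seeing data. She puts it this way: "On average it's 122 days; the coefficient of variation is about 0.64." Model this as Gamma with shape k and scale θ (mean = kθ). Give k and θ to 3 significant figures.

For Gamma(k, scale θ): mean = kθ, variance = kθ², so CV = 1/√k.
CV = 0.64, hence k = 1/CV² = 2.44.
Then θ = mean/k = 122/2.44 = 50.

k ≈ 2.44, θ ≈ 50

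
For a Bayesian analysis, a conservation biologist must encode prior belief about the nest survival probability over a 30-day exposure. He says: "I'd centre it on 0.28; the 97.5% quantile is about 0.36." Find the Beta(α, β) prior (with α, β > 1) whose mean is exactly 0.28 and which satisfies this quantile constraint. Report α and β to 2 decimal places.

α ≈ 36.33, β ≈ 93.41

With mean 0.28 fixed, write α = 0.28s, β = 0.72s where s = α+β.
Need P(θ < 0.36) = 0.975 under Beta(0.28s, 0.72s). Normal approximation: (q−m)/√(m(1−m)/s) ≈ z_{0.975} = 1.96, so s ≈ 0.28·0.72·(1.96)²/(0.36−0.28)² = 121.0.
At s = 121.0: P(θ<0.36) ≈ 0.971. Adjusting to match 0.975 gives s ≈ 129.74.
So α = 0.28·129.74 ≈ 36.33, β = 0.72·129.74 ≈ 93.41.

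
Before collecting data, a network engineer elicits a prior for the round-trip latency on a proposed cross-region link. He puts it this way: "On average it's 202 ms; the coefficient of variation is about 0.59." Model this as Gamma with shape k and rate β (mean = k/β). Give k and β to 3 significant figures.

For Gamma(k, rate β): mean = k/β, variance = k/β², so CV = 1/√k.
CV = 0.59, hence k = 1/CV² = 2.87.
Then β = k/mean = 2.87/202 = 0.0142.

k ≈ 2.87, β ≈ 0.0142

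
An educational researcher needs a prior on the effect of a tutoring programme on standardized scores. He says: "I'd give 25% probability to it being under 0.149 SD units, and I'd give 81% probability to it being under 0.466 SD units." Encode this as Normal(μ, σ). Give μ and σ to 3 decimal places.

μ = 0.287, σ = 0.204

The p-quantile of Normal(μ,σ) is μ + z_p·σ, with z_{0.25} = -0.6745 and z_{0.81} = 0.8779.
Eliminate σ: μ = (z₂·x₁ − z₁·x₂)/(z₂ − z₁) = (0.8779·0.149 − (-0.6745)·0.466)/1.552 = 0.287.
Then σ = (x₂ − x₁)/(z₂ − z₁) = (0.466 − 0.149)/1.552 = 0.204.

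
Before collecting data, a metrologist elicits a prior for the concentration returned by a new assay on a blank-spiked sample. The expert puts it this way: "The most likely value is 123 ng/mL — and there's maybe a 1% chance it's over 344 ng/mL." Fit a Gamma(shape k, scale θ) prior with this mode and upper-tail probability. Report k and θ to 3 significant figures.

Gamma(k,θ) with k>1 has mode (k−1)θ, so θ = 123/(k−1).
Need P(X < 344) = 0.99 with θ tied to k this way. Start at k = 2, θ = 123: P(X<344) ≈ 0.768.
Too low — raise k to concentrate. Iterating converges to k ≈ 5.33.
Then θ = 123/(5.33−1) ≈ 28.4.

k ≈ 5.33, θ ≈ 28.4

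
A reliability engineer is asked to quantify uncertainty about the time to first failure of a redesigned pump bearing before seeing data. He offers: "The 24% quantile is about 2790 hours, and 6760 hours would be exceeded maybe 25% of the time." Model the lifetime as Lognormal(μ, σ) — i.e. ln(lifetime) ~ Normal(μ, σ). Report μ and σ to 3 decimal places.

μ ≈ 8.386, σ ≈ 0.641

If T ~ Lognormal(μ,σ) then ln T ~ Normal(μ,σ), so the p-quantile of ln T is μ + z_p·σ.
ln(2790) = 7.934 and ln(6760) = 8.819; z_{0.24} = -0.7063, z_{0.75} = 0.6745.
σ = (8.819 − 7.934)/(0.6745 − (-0.7063)) = 0.641.
μ = 7.934 − (-0.7063)·0.641 = 8.386.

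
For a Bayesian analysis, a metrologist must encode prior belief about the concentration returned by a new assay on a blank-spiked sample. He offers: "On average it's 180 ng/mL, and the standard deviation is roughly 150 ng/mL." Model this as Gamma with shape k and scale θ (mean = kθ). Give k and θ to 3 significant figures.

For Gamma(k, scale θ): mean = kθ, variance = kθ², so CV = 1/√k.
CV = SD/mean = 150/180 = 0.8333, hence k = 1/CV² = 1.44.
Then θ = mean/k = 180/1.44 = 125.

k ≈ 1.44, θ ≈ 125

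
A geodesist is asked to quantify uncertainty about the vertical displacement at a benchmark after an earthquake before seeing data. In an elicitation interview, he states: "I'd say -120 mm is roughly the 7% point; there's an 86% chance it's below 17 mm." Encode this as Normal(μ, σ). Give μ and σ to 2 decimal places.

μ = -40.90, σ = 53.60

The p-quantile of Normal(μ,σ) is μ + z_p·σ, with z_{0.07} = -1.476 and z_{0.86} = 1.08.
Eliminate σ: μ = (z₂·x₁ − z₁·x₂)/(z₂ − z₁) = (1.08·-120 − (-1.476)·17)/2.556 = -40.90.
Then σ = (x₂ − x₁)/(z₂ − z₁) = (17 − -120)/2.556 = 53.60.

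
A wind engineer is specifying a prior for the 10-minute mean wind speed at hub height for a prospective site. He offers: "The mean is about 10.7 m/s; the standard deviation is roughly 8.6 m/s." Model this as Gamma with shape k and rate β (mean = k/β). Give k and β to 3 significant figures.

k ≈ 1.55, β ≈ 0.145

For Gamma(k, rate β): mean = k/β, variance = k/β², so CV = 1/√k.
CV = SD/mean = 8.6/10.7 = 0.8037, hence k = 1/CV² = 1.55.
Then β = k/mean = 1.55/10.7 = 0.145.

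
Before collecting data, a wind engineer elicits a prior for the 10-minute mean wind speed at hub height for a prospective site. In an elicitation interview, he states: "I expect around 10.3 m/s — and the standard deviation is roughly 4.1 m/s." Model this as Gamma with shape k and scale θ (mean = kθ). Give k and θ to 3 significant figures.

k ≈ 6.31, θ ≈ 1.63

For Gamma(k, scale θ): mean = kθ, variance = kθ², so CV = 1/√k.
CV = SD/mean = 4.1/10.3 = 0.3981, hence k = 1/CV² = 6.31.
Then θ = mean/k = 10.3/6.31 = 1.63.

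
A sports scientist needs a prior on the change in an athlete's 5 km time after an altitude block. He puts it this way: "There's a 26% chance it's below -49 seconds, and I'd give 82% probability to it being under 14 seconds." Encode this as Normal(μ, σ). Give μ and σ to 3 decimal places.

For Normal(μ,σ), the p-quantile is μ + z_p·σ. Here z_{0.26} = -0.6433, z_{0.82} = 0.9154.
So -49 = μ − 0.6433σ and 14 = μ + 0.9154σ.
Subtracting: σ = (14 − -49)/(0.9154 − (-0.6433)) = 40.418.
Then μ = -49 − (-0.6433)·40.418 = -22.997.

μ = -22.997, σ = 40.418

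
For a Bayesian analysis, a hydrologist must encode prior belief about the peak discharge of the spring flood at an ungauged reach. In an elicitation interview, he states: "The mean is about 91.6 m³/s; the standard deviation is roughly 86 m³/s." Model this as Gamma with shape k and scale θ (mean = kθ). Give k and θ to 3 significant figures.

k ≈ 1.13, θ ≈ 80.7

For Gamma(k, scale θ): mean = kθ, variance = kθ², so CV = 1/√k.
CV = SD/mean = 86/91.6 = 0.9389, hence k = 1/CV² = 1.13.
Then θ = mean/k = 91.6/1.13 = 80.7.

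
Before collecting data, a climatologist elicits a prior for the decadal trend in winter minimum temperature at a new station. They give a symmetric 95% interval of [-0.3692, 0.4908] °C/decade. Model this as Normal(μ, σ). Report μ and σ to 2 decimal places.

A symmetric 95% interval runs μ ± z·σ with z = 1.96.
Half-width = 0.43, so σ = 0.43/1.96 = 0.22.
μ is the interval midpoint, 0.06.

μ = 0.06, σ = 0.22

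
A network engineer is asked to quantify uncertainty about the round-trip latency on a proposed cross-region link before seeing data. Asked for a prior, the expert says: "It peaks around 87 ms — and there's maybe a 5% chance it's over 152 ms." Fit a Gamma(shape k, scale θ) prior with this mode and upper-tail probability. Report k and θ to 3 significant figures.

k ≈ 9.96, θ ≈ 9.71

Gamma(k,θ) with k>1 has mode (k−1)θ, so θ = 87/(k−1).
Need P(X < 152) = 0.95 with θ tied to k this way. Start at k = 2, θ = 87: P(X<152) ≈ 0.521.
Too low — raise k to concentrate. Iterating converges to k ≈ 9.96.
Then θ = 87/(9.96−1) ≈ 9.71.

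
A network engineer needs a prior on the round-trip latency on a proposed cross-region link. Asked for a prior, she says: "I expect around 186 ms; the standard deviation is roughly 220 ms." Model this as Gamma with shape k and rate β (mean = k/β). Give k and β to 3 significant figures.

For Gamma(k, rate β): mean = k/β, variance = k/β², so CV = 1/√k.
CV = SD/mean = 220/186 = 1.183, hence k = 1/CV² = 0.715.
Then β = k/mean = 0.715/186 = 0.00384.

k ≈ 0.715, β ≈ 0.00384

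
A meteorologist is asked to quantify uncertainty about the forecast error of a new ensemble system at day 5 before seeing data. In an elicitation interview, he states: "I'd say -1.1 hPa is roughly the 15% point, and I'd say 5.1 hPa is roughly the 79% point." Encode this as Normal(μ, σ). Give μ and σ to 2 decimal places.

μ = 2.39, σ = 3.36

For Normal(μ,σ), the p-quantile is μ + z_p·σ. Here z_{0.15} = -1.036, z_{0.79} = 0.8064.
So -1.1 = μ − 1.036σ and 5.1 = μ + 0.8064σ.
Subtracting: σ = (5.1 − -1.1)/(0.8064 − (-1.036)) = 3.36.
Then μ = -1.1 − (-1.036)·3.36 = 2.39.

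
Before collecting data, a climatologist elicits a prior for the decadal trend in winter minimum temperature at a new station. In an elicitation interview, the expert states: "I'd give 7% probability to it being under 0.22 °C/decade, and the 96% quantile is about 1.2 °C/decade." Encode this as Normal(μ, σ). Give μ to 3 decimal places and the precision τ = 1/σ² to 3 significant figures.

μ = 0.668, τ = 10.8

For Normal(μ,σ), the p-quantile is μ + z_p·σ. Here z_{0.07} = -1.476, z_{0.96} = 1.751.
So 0.22 = μ − 1.476σ and 1.2 = μ + 1.751σ.
Subtracting: σ = (1.2 − 0.22)/(1.751 − (-1.476)) = 0.304.
Then μ = 0.22 − (-1.476)·0.304 = 0.668.
Precision τ = 1/σ² = 1/0.3037² = 10.8.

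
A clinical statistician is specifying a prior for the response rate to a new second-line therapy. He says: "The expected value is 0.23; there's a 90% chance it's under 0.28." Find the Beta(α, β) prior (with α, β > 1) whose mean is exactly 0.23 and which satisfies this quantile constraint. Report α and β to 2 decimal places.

With mean 0.23 fixed, write α = 0.23s, β = 0.77s where s = α+β.
Need P(θ < 0.28) = 0.9 under Beta(0.23s, 0.77s). Normal approximation: (q−m)/√(m(1−m)/s) ≈ z_{0.9} = 1.28, so s ≈ 0.23·0.77·(1.28)²/(0.28−0.23)² = 116.3.
At s = 116.3: P(θ<0.28) ≈ 0.897. Adjusting to match 0.9 gives s ≈ 120.19.
So α = 0.23·120.19 ≈ 27.64, β = 0.77·120.19 ≈ 92.55.

α ≈ 27.64, β ≈ 92.55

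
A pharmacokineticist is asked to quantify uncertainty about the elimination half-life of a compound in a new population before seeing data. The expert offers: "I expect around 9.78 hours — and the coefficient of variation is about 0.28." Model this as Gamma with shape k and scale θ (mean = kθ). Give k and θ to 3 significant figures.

k ≈ 12.8, θ ≈ 0.767

For Gamma(k, scale θ): mean = kθ, variance = kθ², so CV = 1/√k.
CV = 0.28, hence k = 1/CV² = 12.8.
Then θ = mean/k = 9.78/12.8 = 0.767.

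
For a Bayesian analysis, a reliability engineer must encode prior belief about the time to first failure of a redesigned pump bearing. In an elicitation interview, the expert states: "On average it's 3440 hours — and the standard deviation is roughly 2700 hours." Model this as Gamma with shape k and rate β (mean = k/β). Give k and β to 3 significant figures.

k ≈ 1.62, β ≈ 0.000472

For Gamma(k, rate β): mean = k/β, variance = k/β², so CV = 1/√k.
CV = SD/mean = 2700/3440 = 0.7849, hence k = 1/CV² = 1.62.
Then β = k/mean = 1.62/3440 = 0.000472.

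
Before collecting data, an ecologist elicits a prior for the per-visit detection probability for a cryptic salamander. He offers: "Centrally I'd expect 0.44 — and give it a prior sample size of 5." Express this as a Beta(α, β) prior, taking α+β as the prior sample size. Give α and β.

Under the effective-sample-size interpretation, Beta(α, β) has prior mean α/(α+β) and prior sample size α+β.
So α+β = 5 and α/(α+β) = 0.44, giving α = 0.44·5 = 2.2 and β = 5 − 2.2 = 2.8.

α = 2.2, β = 2.8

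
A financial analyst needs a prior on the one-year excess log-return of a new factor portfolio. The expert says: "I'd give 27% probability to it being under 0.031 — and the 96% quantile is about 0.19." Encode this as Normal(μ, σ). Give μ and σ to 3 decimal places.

For Normal(μ,σ), the p-quantile is μ + z_p·σ. Here z_{0.27} = -0.6128, z_{0.96} = 1.751.
So 0.031 = μ − 0.6128σ and 0.19 = μ + 1.751σ.
Subtracting: σ = (0.19 − 0.031)/(1.751 − (-0.6128)) = 0.067.
Then μ = 0.031 − (-0.6128)·0.067 = 0.072.

μ = 0.072, σ = 0.067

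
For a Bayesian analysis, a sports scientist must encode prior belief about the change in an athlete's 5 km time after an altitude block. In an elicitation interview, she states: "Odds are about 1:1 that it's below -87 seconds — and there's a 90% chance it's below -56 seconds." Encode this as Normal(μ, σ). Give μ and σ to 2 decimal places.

For Normal(μ,σ), the p-quantile is μ + z_p·σ. Here z_{0.5} = 0, z_{0.9} = 1.282.
So -87 = μ + 0σ and -56 = μ + 1.282σ.
Subtracting: σ = (-56 − -87)/(1.282 − (0)) = 24.19.
Then μ = -87 − (0)·24.19 = -87.00.

μ = -87.00, σ = 24.19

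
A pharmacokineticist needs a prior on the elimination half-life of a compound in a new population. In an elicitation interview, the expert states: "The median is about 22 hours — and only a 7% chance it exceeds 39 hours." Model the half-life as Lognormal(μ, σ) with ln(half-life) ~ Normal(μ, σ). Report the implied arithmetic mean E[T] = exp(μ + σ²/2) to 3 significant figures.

E[T] ≈ 23.7 hours

If T ~ Lognormal(μ,σ) then ln T ~ Normal(μ,σ), so the p-quantile of ln T is μ + z_p·σ.
ln(22) = 3.091 and ln(39) = 3.664; z_{0.5} = 0, z_{0.93} = 1.476.
σ = (3.664 − 3.091)/(1.476 − (0)) = 0.388.
μ = 3.091 − (0)·0.388 = 3.091.
E[T] = exp(μ + σ²/2) = exp(3.091 + 0.0752) = 23.7 hours.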